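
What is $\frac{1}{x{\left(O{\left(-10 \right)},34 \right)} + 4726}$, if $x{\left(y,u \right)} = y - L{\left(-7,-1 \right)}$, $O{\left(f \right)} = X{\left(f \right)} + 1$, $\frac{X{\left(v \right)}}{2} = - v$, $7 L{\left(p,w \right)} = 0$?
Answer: $\frac{1}{4747} \approx 0.00021066$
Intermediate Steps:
$L{\left(p,w \right)} = 0$ ($L{\left(p,w \right)} = \frac{1}{7} \cdot 0 = 0$)
$X{\left(v \right)} = - 2 v$ ($X{\left(v \right)} = 2 \left(- v\right) = - 2 v$)
$O{\left(f \right)} = 1 - 2 f$ ($O{\left(f \right)} = - 2 f + 1 = 1 - 2 f$)
$x{\left(y,u \right)} = y$ ($x{\left(y,u \right)} = y - 0 = y + 0 = y$)
$\frac{1}{x{\left(O{\left(-10 \right)},34 \right)} + 4726} = \frac{1}{\left(1 - -20\right) + 4726} = \frac{1}{\left(1 + 20\right) + 4726} = \frac{1}{21 + 4726} = \frac{1}{4747}$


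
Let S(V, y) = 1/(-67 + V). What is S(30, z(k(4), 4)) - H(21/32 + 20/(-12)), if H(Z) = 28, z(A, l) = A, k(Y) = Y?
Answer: -1037/37 ≈ -28.027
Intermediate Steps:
S(30, z(k(4), 4)) - H(21/32 + 20/(-12)) = 1/(-67 + 30) - 1*28 = 1/(-37) - 28 = -1/37 - 28 = -1037/37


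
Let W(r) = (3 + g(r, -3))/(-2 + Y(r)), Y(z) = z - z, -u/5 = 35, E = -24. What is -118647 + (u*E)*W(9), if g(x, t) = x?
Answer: -143847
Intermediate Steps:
u = -175 (u = -5*35 = -175)
Y(z) = 0
W(r) = -3/2 - r/2 (W(r) = (3 + r)/(-2 + 0) = (3 + r)/(-2) = (3 + r)*(-1/2) = -3/2 - r/2)
-118647 + (u*E)*W(9) = -118647 + (-175*(-24))*(-3/2 - 1/2*9) = -118647 + 4200*(-3/2 - 9/2) = -118647 + 4200*(-6) = -118647 - 25200 = -143847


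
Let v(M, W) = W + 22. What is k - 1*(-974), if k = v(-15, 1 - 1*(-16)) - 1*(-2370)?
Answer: 3383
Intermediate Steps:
v(M, W) = 22 + W
k = 2409 (k = (22 + (1 - 1*(-16))) - 1*(-2370) = (22 + (1 + 16)) + 2370 = (22 + 17) + 2370 = 39 + 2370 = 2409)
k - 1*(-974) = 2409 - 1*(-974) = 2409 + 974 = 3383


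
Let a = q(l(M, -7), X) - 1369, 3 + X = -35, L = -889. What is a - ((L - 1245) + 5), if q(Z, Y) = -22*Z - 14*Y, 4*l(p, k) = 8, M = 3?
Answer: 1248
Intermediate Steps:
X = -38 (X = -3 - 35 = -38)
l(p, k) = 2 (l(p, k) = (¼)*8 = 2)
a = -881 (a = (-22*2 - 14*(-38)) - 1369 = (-44 + 532) - 1369 = 488 - 1369 = -881)
a - ((L - 1245) + 5) = -881 - ((-889 - 1245) + 5) = -881 - (-2134 + 5) = -881 - 1*(-2129) = -881 + 2129 = 1248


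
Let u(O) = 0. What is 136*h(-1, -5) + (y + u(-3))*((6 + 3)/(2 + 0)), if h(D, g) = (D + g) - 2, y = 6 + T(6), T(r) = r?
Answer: -1034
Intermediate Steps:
y = 12 (y = 6 + 6 = 12)
h(D, g) = -2 + D + g
136*h(-1, -5) + (y + u(-3))*((6 + 3)/(2 + 0)) = 136*(-2 - 1 - 5) + (12 + 0)*((6 + 3)/(2 + 0)) = 136*(-8) + 12*(9/2) = -1088 + 12*(9*(1/2)) = -1088 + 12*(9/2) = -1088 + 54 = -1034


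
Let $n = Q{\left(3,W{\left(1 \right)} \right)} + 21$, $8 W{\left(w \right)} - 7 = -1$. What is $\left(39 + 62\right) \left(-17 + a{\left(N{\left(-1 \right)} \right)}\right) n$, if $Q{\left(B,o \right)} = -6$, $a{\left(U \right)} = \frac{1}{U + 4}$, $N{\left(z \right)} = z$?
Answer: $-25250$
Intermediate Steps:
$W{\left(w \right)} = \frac{3}{4}$ ($W{\left(w \right)} = \frac{7}{8} + \frac{1}{8} \left(-1\right) = \frac{7}{8} - \frac{1}{8} = \frac{3}{4}$)
$a{\left(U \right)} = \frac{1}{4 + U}$
$n = 15$ ($n = -6 + 21 = 15$)
$\left(39 + 62\right) \left(-17 + a{\left(N{\left(-1 \right)} \right)}\right) n = \left(39 + 62\right) \left(-17 + \frac{1}{4 - 1}\right) 15 = 101 \left(-17 + \frac{1}{3}\right) 15 = 101 \left(- \frac{50}{3}\right) 15 = \left(- \frac{5050}{3}\right) 15 = -25250$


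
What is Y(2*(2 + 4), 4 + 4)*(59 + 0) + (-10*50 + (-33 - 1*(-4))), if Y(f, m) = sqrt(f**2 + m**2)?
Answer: -529 + 236*sqrt(13) ≈ 321.91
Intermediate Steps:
Y(2*(2 + 4), 4 + 4)*(59 + 0) + (-10*50 + (-33 - 1*(-4))) = sqrt((2*(2 + 4))**2 + (4 + 4)**2)*(59 + 0) + (-10*50 + (-33 - 1*(-4))) = sqrt((2*6)**2 + 8**2)*59 + (-500 + (-33 + 4)) = sqrt(12**2 + 64)*59 + (-500 - 29) = sqrt(144 + 64)*59 - 529 = sqrt(208)*59 - 529 = (4*sqrt(13))*59 - 529 = 236*sqrt(13) - 529 = -529 + 236*sqrt(13)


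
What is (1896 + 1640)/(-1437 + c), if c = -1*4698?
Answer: -3536/6135 ≈ -0.57637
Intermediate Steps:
c = -4698
(1896 + 1640)/(-1437 + c) = (1896 + 1640)/(-1437 - 4698) = 3536/(-6135) = 3536*(-1/6135) = -3536/6135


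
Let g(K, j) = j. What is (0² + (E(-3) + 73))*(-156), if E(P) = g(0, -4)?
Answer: -10764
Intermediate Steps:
E(P) = -4
(0² + (E(-3) + 73))*(-156) = (0² + (-4 + 73))*(-156) = (0 + 69)*(-156) = 69*(-156) = -10764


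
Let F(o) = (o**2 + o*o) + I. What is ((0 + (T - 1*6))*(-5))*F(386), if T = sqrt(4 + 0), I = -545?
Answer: 5948940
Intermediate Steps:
T = 2 (T = sqrt(4) = 2)
F(o) = -545 + 2*o**2 (F(o) = (o**2 + o*o) - 545 = (o**2 + o**2) - 545 = 2*o**2 - 545 = -545 + 2*o**2)
((0 + (T - 1*6))*(-5))*F(386) = ((0 + (2 - 1*6))*(-5))*(-545 + 2*386**2) = ((0 + (2 - 6))*(-5))*(-545 + 2*148996) = ((0 - 4)*(-5))*(-545 + 297992) = -4*(-5)*297447 = 20*297447 = 5948940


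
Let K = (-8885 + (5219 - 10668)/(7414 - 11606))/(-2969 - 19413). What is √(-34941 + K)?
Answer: I*√13313233577290213/617272 ≈ 186.92*I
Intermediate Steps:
K = 37240471/93825344 (K = (-8885 - 5449/(-4192))/(-22382) = (-8885 - 5449*(-1/4192))*(-1/22382) = (-8885 + 5449/4192)*(-1/22382) = -37240471/4192*(-1/22382) = 37240471/93825344 ≈ 0.39691)
√(-34941 + K) = √(-34941 + 37240471/93825344) = √(-3278314104233/93825344) = I*√13313233577290213/617272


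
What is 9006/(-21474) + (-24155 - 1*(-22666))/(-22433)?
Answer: -28342802/80287707 ≈ -0.35302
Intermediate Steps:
9006/(-21474) + (-24155 - 1*(-22666))/(-22433) = 9006*(-1/21474) + (-24155 + 22666)*(-1/22433) = -1501/3579 - 1489*(-1/22433) = -1501/3579 + 1489/22433 = -28342802/80287707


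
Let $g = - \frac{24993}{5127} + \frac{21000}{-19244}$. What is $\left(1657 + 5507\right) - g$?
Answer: $\frac{58951453527}{8221999} \approx 7170.0$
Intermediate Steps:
$g = - \frac{49052691}{8221999}$ ($g = \left(-24993\right) \frac{1}{5127} + 21000 \left(- \frac{1}{19244}\right) = - \frac{8331}{1709} - \frac{5250}{4811} = - \frac{49052691}{8221999} \approx -5.966$)
$\left(1657 + 5507\right) - g = \left(1657 + 5507\right) - - \frac{49052691}{8221999} = 7164 + \frac{49052691}{8221999} = \frac{58951453527}{8221999}$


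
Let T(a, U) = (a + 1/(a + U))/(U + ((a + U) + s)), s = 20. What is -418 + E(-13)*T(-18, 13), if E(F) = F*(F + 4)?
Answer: -9881/20 ≈ -494.05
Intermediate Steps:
E(F) = F*(4 + F)
T(a, U) = (a + 1/(U + a))/(20 + a + 2*U) (T(a, U) = (a + 1/(a + U))/(U + ((a + U) + 20)) = (a + 1/(U + a))/(U + ((U + a) + 20)) = (a + 1/(U + a))/(U + (20 + U + a)) = (a + 1/(U + a))/(20 + a + 2*U))
-418 + E(-13)*T(-18, 13) = -418 + (-13*(4 - 13))*((1 + (-18)² + 13*(-18))/((-18)² + 2*13² + 20*13 + 20*(-18) + 3*13*(-18))) = -418 + (-13*(-9))*((1 + 324 - 234)/(324 + 2*169 + 260 - 360 - 702)) = -418 + 117*(91/(324 + 338 + 260 - 360 - 702)) = -418 + 117*(91/(-140)) = -418 + 117*(-1/140*91) = -418 + 117*(-13/20) = -418 - 1521/20 = -9881/20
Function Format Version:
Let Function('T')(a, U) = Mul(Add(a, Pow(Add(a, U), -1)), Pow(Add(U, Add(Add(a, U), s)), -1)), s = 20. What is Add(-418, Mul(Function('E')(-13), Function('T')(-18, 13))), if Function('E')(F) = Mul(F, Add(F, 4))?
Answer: Rational(-9881, 20) ≈ -494.05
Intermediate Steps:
Function('E')(F) = Mul(F, Add(4, F))
Function('T')(a, U) = Mul(Pow(Add(20, a, Mul(2, U)), -1), Add(a, Pow(Add(U, a), -1))) (Function('T')(a, U) = Mul(Add(a, Pow(Add(a, U), -1)), Pow(Add(U, Add(Add(a, U), 20)), -1)) = Mul(Add(a, Pow(Add(U, a), -1)), Pow(Add(U, Add(Add(U, a), 20)), -1)) = Mul(Add(a, Pow(Add(U, a), -1)), Pow(Add(U, Add(20, U, a)), -1)) = Mul(Add(a, Pow(Add(U, a), -1)), Pow(Add(20, a, Mul(2, U)), -1)) = Mul(Pow(Add(20, a, Mul(2, U)), -1), Add(a, Pow(Add(U, a), -1))))
Add(-418, Mul(Function('E')(-13), Function('T')(-18, 13))) = Add(-418, Mul(Mul(-13, Add(4, -13)), Mul(Pow(Add(Pow(-18, 2), Mul(2, Pow(13, 2)), Mul(20, 13), Mul(20, -18), Mul(3, 13, -18)), -1), Add(1, Pow(-18, 2), Mul(13, -18))))) = Add(-418, Mul(Mul(-13, -9), Mul(Pow(Add(324, Mul(2, 169), 260, -360, -702), -1), Add(1, 324, -234)))) = Add(-418, Mul(117, Mul(Pow(Add(324, 338, 260, -360, -702), -1), 91))) = Add(-418, Mul(117, Mul(Pow(-140, -1), 91))) = Add(-418, Mul(117, Mul(Rational(-1, 140), 91))) = Add(-418, Mul(117, Rational(-13, 20))) = Add(-418, Rational(-1521, 20)) = Rational(-9881, 20)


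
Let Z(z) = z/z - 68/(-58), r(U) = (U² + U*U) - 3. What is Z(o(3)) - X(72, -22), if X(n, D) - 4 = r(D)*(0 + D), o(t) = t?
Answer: 615617/29 ≈ 21228.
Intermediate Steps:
r(U) = -3 + 2*U² (r(U) = (U² + U²) - 3 = 2*U² - 3 = -3 + 2*U²)
Z(z) = 63/29 (Z(z) = 1 - 68*(-1/58) = 1 + 34/29 = 63/29)
X(n, D) = 4 + D*(-3 + 2*D²) (X(n, D) = 4 + (-3 + 2*D²)*(0 + D) = 4 + (-3 + 2*D²)*D = 4 + D*(-3 + 2*D²))
Z(o(3)) - X(72, -22) = 63/29 - (4 - 22*(-3 + 2*(-22)²)) = 63/29 - (4 - 22*(-3 + 2*484)) = 63/29 - (4 - 22*(-3 + 968)) = 63/29 - (4 - 22*965) = 63/29 - (4 - 21230) = 63/29 - 1*(-21226) = 63/29 + 21226 = 615617/29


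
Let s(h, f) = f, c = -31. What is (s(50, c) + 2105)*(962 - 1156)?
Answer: -402356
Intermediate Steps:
(s(50, c) + 2105)*(962 - 1156) = (-31 + 2105)*(962 - 1156) = 2074*(-194) = -402356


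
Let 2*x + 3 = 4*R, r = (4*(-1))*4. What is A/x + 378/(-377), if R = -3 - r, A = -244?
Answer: -202498/18473 ≈ -10.962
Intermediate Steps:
r = -16 (r = -4*4 = -16)
R = 13 (R = -3 - 1*(-16) = -3 + 16 = 13)
x = 49/2 (x = -3/2 + (4*13)/2 = -3/2 + (½)*52 = -3/2 + 26 = 49/2 ≈ 24.500)
A/x + 378/(-377) = -244/49/2 + 378/(-377) = -244*2/49 + 378*(-1/377) = -488/49 - 378/377 = -202498/18473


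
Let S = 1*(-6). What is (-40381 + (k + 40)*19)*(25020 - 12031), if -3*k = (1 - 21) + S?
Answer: -1537494941/3 ≈ -5.1250e+8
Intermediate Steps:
S = -6
k = 26/3 (k = -((1 - 21) - 6)/3 = -(-20 - 6)/3 = -⅓*(-26) = 26/3 ≈ 8.6667)
(-40381 + (k + 40)*19)*(25020 - 12031) = (-40381 + (26/3 + 40)*19)*(25020 - 12031) = (-40381 + (146/3)*19)*12989 = (-40381 + 2774/3)*12989 = -118369/3*12989 = -1537494941/3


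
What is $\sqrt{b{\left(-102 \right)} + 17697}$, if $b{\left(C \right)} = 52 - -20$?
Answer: $\sqrt{17769} \approx 133.3$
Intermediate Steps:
$b{\left(C \right)} = 72$ ($b{\left(C \right)} = 52 + 20 = 72$)
$\sqrt{b{\left(-102 \right)} + 17697} = \sqrt{72 + 17697} = \sqrt{17769}$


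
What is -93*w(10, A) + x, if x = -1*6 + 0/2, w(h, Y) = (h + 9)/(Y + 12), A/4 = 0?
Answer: -613/4 ≈ -153.25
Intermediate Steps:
A = 0 (A = 4*0 = 0)
w(h, Y) = (9 + h)/(12 + Y)
x = -6 (x = -6 + 0*(½) = -6 + 0 = -6)
-93*w(10, A) + x = -93*(9 + 10)/(12 + 0) - 6 = -93*19/12 - 6 = -589/4 - 6 = -613/4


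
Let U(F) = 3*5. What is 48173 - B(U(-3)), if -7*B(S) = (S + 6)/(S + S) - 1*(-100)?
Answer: 3373117/70 ≈ 48187.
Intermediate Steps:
U(F) = 15
B(S) = -100/7 - (6 + S)/(14*S) (B(S) = -((S + 6)/(S + S) - 1*(-100))/7 = -((6 + S)/((2*S)) + 100)/7 = -((6 + S)*(1/(2*S)) + 100)/7 = -((6 + S)/(2*S) + 100)/7 = -(100 + (6 + S)/(2*S))/7 = -100/7 - (6 + S)/(14*S))
48173 - B(U(-3)) = 48173 - 3*(-2 - 67*15)/(14*15) = 48173 - 3*(-2 - 1005)/(14*15) = 48173 - 3*(-1007)/(14*15) = 48173 - 1*(-1007/70) = 48173 + 1007/70 = 3373117/70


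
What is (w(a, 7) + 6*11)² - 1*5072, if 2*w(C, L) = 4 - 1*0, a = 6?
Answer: -448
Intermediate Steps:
w(C, L) = 2 (w(C, L) = (4 - 1*0)/2 = (4 + 0)/2 = (½)*4 = 2)
(w(a, 7) + 6*11)² - 1*5072 = (2 + 6*11)² - 1*5072 = (2 + 66)² - 5072 = 68² - 5072 = 4624 - 5072 = -448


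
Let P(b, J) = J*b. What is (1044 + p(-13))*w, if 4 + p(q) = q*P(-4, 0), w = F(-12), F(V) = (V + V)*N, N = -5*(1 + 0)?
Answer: 124800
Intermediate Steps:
N = -5 (N = -5*1 = -5)
F(V) = -10*V (F(V) = (V + V)*(-5) = (2*V)*(-5) = -10*V)
w = 120 (w = -10*(-12) = 120)
p(q) = -4 (p(q) = -4 + q*(0*(-4)) = -4 + q*0 = -4 + 0 = -4)
(1044 + p(-13))*w = (1044 - 4)*120 = 1040*120 = 124800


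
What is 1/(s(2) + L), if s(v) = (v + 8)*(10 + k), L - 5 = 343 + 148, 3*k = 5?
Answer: 3/1838 ≈ 0.0016322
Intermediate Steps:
k = 5/3 (k = (⅓)*5 = 5/3 ≈ 1.6667)
L = 496 (L = 5 + (343 + 148) = 5 + 491 = 496)
s(v) = 280/3 + 35*v/3 (s(v) = (v + 8)*(10 + 5/3) = (8 + v)*(35/3) = 280/3 + 35*v/3)
1/(s(2) + L) = 1/((280/3 + (35/3)*2) + 496) = 1/((280/3 + 70/3) + 496) = 1/(350/3 + 496) = 1/(1838/3) = 3/1838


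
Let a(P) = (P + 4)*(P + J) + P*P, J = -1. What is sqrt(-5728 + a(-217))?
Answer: 3*sqrt(9755) ≈ 296.30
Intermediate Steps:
a(P) = P**2 + (-1 + P)*(4 + P) (a(P) = (P + 4)*(P - 1) + P*P = (4 + P)*(-1 + P) + P**2 = (-1 + P)*(4 + P) + P**2 = P**2 + (-1 + P)*(4 + P))
sqrt(-5728 + a(-217)) = sqrt(-5728 + (-4 + 2*(-217)**2 + 3*(-217))) = sqrt(-5728 + (-4 + 2*47089 - 651)) = sqrt(-5728 + (-4 + 94178 - 651)) = sqrt(-5728 + 93523) = sqrt(87795) = 3*sqrt(9755)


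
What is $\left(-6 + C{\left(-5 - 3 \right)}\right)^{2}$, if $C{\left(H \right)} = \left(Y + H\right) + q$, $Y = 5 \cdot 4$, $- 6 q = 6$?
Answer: $25$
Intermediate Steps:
$q = -1$ ($q = \left(- \frac{1}{6}\right) 6 = -1$)
$Y = 20$
$C{\left(H \right)} = 19 + H$ ($C{\left(H \right)} = \left(20 + H\right) - 1 = 19 + H$)
$\left(-6 + C{\left(-5 - 3 \right)}\right)^{2} = \left(-6 + \left(19 - 8\right)\right)^{2} = \left(-6 + 11\right)^{2} = 5^{2} = 25$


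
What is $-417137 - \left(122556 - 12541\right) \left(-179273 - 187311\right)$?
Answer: $40329321623$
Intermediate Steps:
$-417137 - \left(122556 - 12541\right) \left(-179273 - 187311\right) = -417137 - 110015 \left(-366584\right) = -417137 - -40329738760 = -417137 + 40329738760 = 40329321623$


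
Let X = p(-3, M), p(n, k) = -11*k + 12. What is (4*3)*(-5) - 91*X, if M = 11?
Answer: 9859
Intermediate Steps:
p(n, k) = 12 - 11*k
X = -109 (X = 12 - 11*11 = 12 - 121 = -109)
(4*3)*(-5) - 91*X = (4*3)*(-5) - 91*(-109) = 12*(-5) + 9919 = -60 + 9919 = 9859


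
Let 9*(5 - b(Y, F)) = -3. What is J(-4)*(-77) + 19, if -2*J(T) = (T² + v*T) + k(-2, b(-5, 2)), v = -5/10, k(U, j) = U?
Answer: 635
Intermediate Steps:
b(Y, F) = 16/3 (b(Y, F) = 5 - ⅑*(-3) = 5 + ⅓ = 16/3)
v = -½ (v = -5*⅒ = -½ ≈ -0.50000)
J(T) = 1 - T²/2 + T/4 (J(T) = -((T² - T/2) - 2)/2 = -(-2 + T² - T/2)/2 = 1 - T²/2 + T/4)
J(-4)*(-77) + 19 = (1 - ½*(-4)² + (¼)*(-4))*(-77) + 19 = (1 - ½*16 - 1)*(-77) + 19 = (1 - 8 - 1)*(-77) + 19 = -8*(-77) + 19 = 616 + 19 = 635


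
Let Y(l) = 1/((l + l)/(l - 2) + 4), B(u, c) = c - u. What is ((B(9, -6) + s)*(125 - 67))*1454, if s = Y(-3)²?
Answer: -213254545/169 ≈ -1.2619e+6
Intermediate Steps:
Y(l) = 1/(4 + 2*l/(-2 + l)) (Y(l) = 1/((2*l)/(-2 + l) + 4) = 1/(2*l/(-2 + l) + 4) = 1/(4 + 2*l/(-2 + l)))
s = 25/676 (s = ((-2 - 3)/(2*(-4 + 3*(-3))))² = ((½)*(-5)/(-4 - 9))² = ((½)*(-5)/(-13))² = ((½)*(-1/13)*(-5))² = (5/26)² = 25/676 ≈ 0.036982)
((B(9, -6) + s)*(125 - 67))*1454 = (((-6 - 1*9) + 25/676)*(125 - 67))*1454 = (((-6 - 9) + 25/676)*58)*1454 = ((-15 + 25/676)*58)*1454 = -10115/676*58*1454 = -293335/338*1454 = -213254545/169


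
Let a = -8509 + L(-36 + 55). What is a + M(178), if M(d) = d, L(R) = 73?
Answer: -8258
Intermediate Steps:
a = -8436 (a = -8509 + 73 = -8436)
a + M(178) = -8436 + 178 = -8258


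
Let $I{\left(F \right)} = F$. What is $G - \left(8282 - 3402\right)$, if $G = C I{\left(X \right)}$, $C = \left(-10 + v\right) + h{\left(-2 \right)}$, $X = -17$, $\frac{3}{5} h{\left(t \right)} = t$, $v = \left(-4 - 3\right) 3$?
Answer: $- \frac{12889}{3} \approx -4296.3$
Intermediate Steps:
$v = -21$ ($v = \left(-7\right) 3 = -21$)
$h{\left(t \right)} = \frac{5 t}{3}$
$C = - \frac{103}{3}$ ($C = \left(-10 - 21\right) + \frac{5}{3} \left(-2\right) = -31 - \frac{10}{3} = - \frac{103}{3} \approx -34.333$)
$G = \frac{1751}{3}$ ($G = \left(- \frac{103}{3}\right) \left(-17\right) = \frac{1751}{3} \approx 583.67$)
$G - \left(8282 - 3402\right) = \frac{1751}{3} - \left(8282 - 3402\right) = \frac{1751}{3} - 4880 = - \frac{12889}{3}$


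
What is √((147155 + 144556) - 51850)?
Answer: √239861 ≈ 489.76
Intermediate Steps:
√((147155 + 144556) - 51850) = √(291711 - 51850) = √239861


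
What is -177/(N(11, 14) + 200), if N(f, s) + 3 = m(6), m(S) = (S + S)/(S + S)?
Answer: -59/66 ≈ -0.89394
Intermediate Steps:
m(S) = 1 (m(S) = (2*S)/((2*S)) = (2*S)*(1/(2*S)) = 1)
N(f, s) = -2 (N(f, s) = -3 + 1 = -2)
-177/(N(11, 14) + 200) = -177/(-2 + 200) = -177/198 = (1/198)*(-177) = -59/66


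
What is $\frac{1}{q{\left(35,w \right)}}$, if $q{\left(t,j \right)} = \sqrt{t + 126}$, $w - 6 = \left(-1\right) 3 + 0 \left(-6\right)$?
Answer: $\frac{\sqrt{161}}{161} \approx 0.078811$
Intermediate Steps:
$w = 3$ ($w = 6 + \left(\left(-1\right) 3 + 0 \left(-6\right)\right) = 6 + \left(-3 + 0\right) = 6 - 3 = 3$)
$q{\left(t,j \right)} = \sqrt{126 + t}$
$\frac{1}{q{\left(35,w \right)}} = \frac{1}{\sqrt{126 + 35}} = \frac{1}{\sqrt{161}} = \frac{\sqrt{161}}{161}$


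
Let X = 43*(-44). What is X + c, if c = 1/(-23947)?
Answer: -45307725/23947 ≈ -1892.0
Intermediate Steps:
X = -1892
c = -1/23947 ≈ -4.1759e-5
X + c = -1892 - 1/23947 = -45307725/23947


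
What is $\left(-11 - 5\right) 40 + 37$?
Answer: $-603$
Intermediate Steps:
$\left(-11 - 5\right) 40 + 37 = \left(-16\right) 40 + 37 = -640 + 37 = -603$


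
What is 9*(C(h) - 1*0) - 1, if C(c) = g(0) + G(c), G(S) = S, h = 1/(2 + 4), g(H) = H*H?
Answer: ½ ≈ 0.50000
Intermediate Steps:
g(H) = H²
h = ⅙ (h = 1/6 = ⅙ ≈ 0.16667)
C(c) = c (C(c) = 0² + c = 0 + c = c)
9*(C(h) - 1*0) - 1 = 9*(⅙ - 1*0) - 1 = 9*(⅙ + 0) - 1 = 9*(⅙) - 1 = 3/2 - 1 = ½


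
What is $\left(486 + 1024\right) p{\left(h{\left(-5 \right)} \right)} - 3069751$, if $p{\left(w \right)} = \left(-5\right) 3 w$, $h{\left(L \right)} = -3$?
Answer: $-3001801$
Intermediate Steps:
$p{\left(w \right)} = - 15 w$
$\left(486 + 1024\right) p{\left(h{\left(-5 \right)} \right)} - 3069751 = \left(486 + 1024\right) \left(\left(-15\right) \left(-3\right)\right) - 3069751 = 1510 \cdot 45 - 3069751 = 67950 - 3069751 = -3001801$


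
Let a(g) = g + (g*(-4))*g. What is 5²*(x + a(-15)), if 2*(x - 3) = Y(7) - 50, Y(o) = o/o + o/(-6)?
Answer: -281125/12 ≈ -23427.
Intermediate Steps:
a(g) = g - 4*g² (a(g) = g + (-4*g)*g = g - 4*g²)
Y(o) = 1 - o/6 (Y(o) = 1 + o*(-⅙) = 1 - o/6)
x = -265/12 (x = 3 + ((1 - ⅙*7) - 50)/2 = 3 + ((1 - 7/6) - 50)/2 = 3 + (-⅙ - 50)/2 = 3 + (½)*(-301/6) = 3 - 301/12 = -265/12 ≈ -22.083)
5²*(x + a(-15)) = 5²*(-265/12 - 15*(1 - 4*(-15))) = 25*(-265/12 - 15*(1 + 60)) = 25*(-265/12 - 15*61) = 25*(-265/12 - 915) = 25*(-11245/12) = -281125/12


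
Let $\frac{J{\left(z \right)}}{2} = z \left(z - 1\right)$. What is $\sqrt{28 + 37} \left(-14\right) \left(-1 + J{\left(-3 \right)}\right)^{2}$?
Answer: $- 7406 \sqrt{65} \approx -59709.0$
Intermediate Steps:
$J{\left(z \right)} = 2 z \left(-1 + z\right)$ ($J{\left(z \right)} = 2 z \left(z - 1\right) = 2 z \left(-1 + z\right)$)
$\sqrt{28 + 37} \left(-14\right) \left(-1 + J{\left(-3 \right)}\right)^{2} = \sqrt{28 + 37} \left(-14\right) \left(-1 + 2 \left(-3\right) \left(-1 - 3\right)\right)^{2} = \sqrt{65} \left(-14\right) \left(-1 + 2 \left(-3\right) \left(-4\right)\right)^{2} = - 14 \sqrt{65} \left(-1 + 24\right)^{2} = - 14 \sqrt{65} \cdot 23^{2} = - 14 \sqrt{65} \cdot 529 = - 7406 \sqrt{65}$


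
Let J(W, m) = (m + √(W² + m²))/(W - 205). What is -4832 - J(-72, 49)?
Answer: -1338415/277 + √7585/277 ≈ -4831.5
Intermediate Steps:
J(W, m) = (m + √(W² + m²))/(-205 + W)
-4832 - J(-72, 49) = -4832 - (49 + √((-72)² + 49²))/(-205 - 72) = -4832 - (49 + √(5184 + 2401))/(-277) = -4832 - (-1)*(49 + √7585)/277 = -4832 - (-49/277 - √7585/277) = -4832 + (49/277 + √7585/277) = -1338415/277 + √7585/277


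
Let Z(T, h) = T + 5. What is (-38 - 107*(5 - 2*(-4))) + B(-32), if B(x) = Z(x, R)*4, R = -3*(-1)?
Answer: -1537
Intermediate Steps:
R = 3
Z(T, h) = 5 + T
B(x) = 20 + 4*x (B(x) = (5 + x)*4 = 20 + 4*x)
(-38 - 107*(5 - 2*(-4))) + B(-32) = (-38 - 107*(5 - 2*(-4))) + (20 + 4*(-32)) = (-38 - 107*(5 + 8)) + (20 - 128) = (-38 - 107*13) - 108 = (-38 - 1391) - 108 = -1429 - 108 = -1537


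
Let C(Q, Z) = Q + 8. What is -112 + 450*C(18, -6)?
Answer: 11588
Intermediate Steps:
C(Q, Z) = 8 + Q
-112 + 450*C(18, -6) = -112 + 450*(8 + 18) = -112 + 450*26 = -112 + 11700 = 11588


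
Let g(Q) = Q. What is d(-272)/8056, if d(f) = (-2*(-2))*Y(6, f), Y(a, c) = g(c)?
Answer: -136/1007 ≈ -0.13505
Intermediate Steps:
Y(a, c) = c
d(f) = 4*f (d(f) = (-2*(-2))*f = 4*f)
d(-272)/8056 = (4*(-272))/8056 = -1088*1/8056 = -136/1007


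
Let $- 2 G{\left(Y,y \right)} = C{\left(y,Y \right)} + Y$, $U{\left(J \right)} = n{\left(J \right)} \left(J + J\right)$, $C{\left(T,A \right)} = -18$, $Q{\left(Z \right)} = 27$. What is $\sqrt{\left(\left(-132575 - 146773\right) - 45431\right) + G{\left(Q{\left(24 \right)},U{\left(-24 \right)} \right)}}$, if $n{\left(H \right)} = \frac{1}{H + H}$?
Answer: $\frac{i \sqrt{1299134}}{2} \approx 569.9 i$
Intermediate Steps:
$n{\left(H \right)} = \frac{1}{2 H}$
$U{\left(J \right)} = 1$ ($U{\left(J \right)} = \frac{1}{2 J} \left(J + J\right) = \frac{1}{2 J} 2 J = 1$)
$G{\left(Y,y \right)} = 9 - \frac{Y}{2}$ ($G{\left(Y,y \right)} = - \frac{-18 + Y}{2} = 9 - \frac{Y}{2}$)
$\sqrt{\left(\left(-132575 - 146773\right) - 45431\right) + G{\left(Q{\left(24 \right)},U{\left(-24 \right)} \right)}} = \sqrt{\left(\left(-132575 - 146773\right) - 45431\right) + \left(9 - \frac{27}{2}\right)} = \sqrt{\left(-279348 - 45431\right) + \left(9 - \frac{27}{2}\right)} = \sqrt{-324779 - \frac{9}{2}} = \sqrt{- \frac{649567}{2}} = \frac{i \sqrt{1299134}}{2}$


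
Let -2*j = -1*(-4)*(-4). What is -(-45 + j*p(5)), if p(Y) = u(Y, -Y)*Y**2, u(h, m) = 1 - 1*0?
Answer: -155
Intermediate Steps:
u(h, m) = 1 (u(h, m) = 1 + 0 = 1)
p(Y) = Y**2 (p(Y) = 1*Y**2 = Y**2)
j = 8 (j = -(-1*(-4))*(-4)/2 = -2*(-4) = -1/2*(-16) = 8)
-(-45 + j*p(5)) = -(-45 + 8*5**2) = -(-45 + 8*25) = -(-45 + 200) = -1*155 = -155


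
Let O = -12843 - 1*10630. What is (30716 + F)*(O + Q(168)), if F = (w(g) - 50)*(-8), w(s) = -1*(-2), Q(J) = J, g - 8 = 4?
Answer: -724785500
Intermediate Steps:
g = 12 (g = 8 + 4 = 12)
O = -23473 (O = -12843 - 10630 = -23473)
w(s) = 2
F = 384 (F = (2 - 50)*(-8) = -48*(-8) = 384)
(30716 + F)*(O + Q(168)) = (30716 + 384)*(-23473 + 168) = 31100*(-23305) = -724785500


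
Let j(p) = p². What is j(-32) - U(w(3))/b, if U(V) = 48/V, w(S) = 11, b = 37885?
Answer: 426736592/416735 ≈ 1024.0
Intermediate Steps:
j(-32) - U(w(3))/b = (-32)² - 48/11/37885 = 1024 - 48*(1/11)/37885 = 1024 - 48/(11*37885) = 1024 - 1*48/416735 = 1024 - 48/416735 = 426736592/416735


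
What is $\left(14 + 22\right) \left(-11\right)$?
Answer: $-396$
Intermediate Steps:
$\left(14 + 22\right) \left(-11\right) = 36 \left(-11\right) = -396$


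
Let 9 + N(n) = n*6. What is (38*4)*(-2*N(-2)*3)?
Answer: 19152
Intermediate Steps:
N(n) = -9 + 6*n (N(n) = -9 + n*6 = -9 + 6*n)
(38*4)*(-2*N(-2)*3) = (38*4)*(-2*(-9 + 6*(-2))*3) = 152*(-2*(-9 - 12)*3) = 152*(-2*(-21)*3) = 152*(42*3) = 152*126 = 19152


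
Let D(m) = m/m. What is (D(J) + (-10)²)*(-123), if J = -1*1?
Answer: -12423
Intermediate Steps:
J = -1
D(m) = 1
(D(J) + (-10)²)*(-123) = (1 + (-10)²)*(-123) = (1 + 100)*(-123) = 101*(-123) = -12423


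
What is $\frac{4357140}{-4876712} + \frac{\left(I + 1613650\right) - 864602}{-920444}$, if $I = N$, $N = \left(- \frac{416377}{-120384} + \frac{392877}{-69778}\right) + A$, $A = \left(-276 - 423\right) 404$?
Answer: $- \frac{3300326398968559539989}{2356632072663382838016} \approx -1.4004$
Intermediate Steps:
$A = -282396$ ($A = \left(-699\right) 404 = -282396$)
$N = - \frac{1186094171748127}{4200077376}$ ($N = \left(- \frac{416377}{-120384} + \frac{392877}{-69778}\right) - 282396 = \left(\left(-416377\right) \left(- \frac{1}{120384}\right) + 392877 \left(- \frac{1}{69778}\right)\right) - 282396 = \left(\frac{416377}{120384} - \frac{392877}{69778}\right) - 282396 = - \frac{9121075231}{4200077376} - 282396 = - \frac{1186094171748127}{4200077376} \approx -2.824 \cdot 10^{5}$)
$I = - \frac{1186094171748127}{4200077376} \approx -2.824 \cdot 10^{5}$
$\frac{4357140}{-4876712} + \frac{\left(I + 1613650\right) - 864602}{-920444} = \frac{4357140}{-4876712} + \frac{\left(- \frac{1186094171748127}{4200077376} + 1613650\right) - 864602}{-920444} = 4357140 \left(- \frac{1}{4876712}\right) + \left(\frac{5591360686034273}{4200077376} - 864602\right) \left(- \frac{1}{920444}\right) = - \frac{1089285}{1219178} + \frac{1959965386589921}{4200077376} \left(- \frac{1}{920444}\right) = - \frac{1089285}{1219178} - \frac{1959965386589921}{3865936020274944} = - \frac{3300326398968559539989}{2356632072663382838016}$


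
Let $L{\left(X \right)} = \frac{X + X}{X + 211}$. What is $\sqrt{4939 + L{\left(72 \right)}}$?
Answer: $\frac{\sqrt{395600323}}{283} \approx 70.282$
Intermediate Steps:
$L{\left(X \right)} = \frac{2 X}{211 + X}$
$\sqrt{4939 + L{\left(72 \right)}} = \sqrt{4939 + 2 \cdot 72 \frac{1}{211 + 72}} = \sqrt{4939 + 2 \cdot 72 \cdot \frac{1}{283}} = \sqrt{4939 + \frac{144}{283}} = \sqrt{\frac{1397881}{283}} = \frac{\sqrt{395600323}}{283}$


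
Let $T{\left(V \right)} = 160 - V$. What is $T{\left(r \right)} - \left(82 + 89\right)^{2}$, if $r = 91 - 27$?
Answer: $-29145$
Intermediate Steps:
$r = 64$
$T{\left(r \right)} - \left(82 + 89\right)^{2} = \left(160 - 64\right) - \left(82 + 89\right)^{2} = \left(160 - 64\right) - 171^{2} = 96 - 29241 = -29145$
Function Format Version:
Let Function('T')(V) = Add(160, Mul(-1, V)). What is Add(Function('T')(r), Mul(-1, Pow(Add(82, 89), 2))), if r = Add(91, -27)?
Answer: -29145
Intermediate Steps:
r = 64
Add(Function('T')(r), Mul(-1, Pow(Add(82, 89), 2))) = Add(Add(160, Mul(-1, 64)), Mul(-1, Pow(Add(82, 89), 2))) = Add(Add(160, -64), Mul(-1, Pow(171, 2))) = Add(96, Mul(-1, 29241)) = Add(96, -29241) = -29145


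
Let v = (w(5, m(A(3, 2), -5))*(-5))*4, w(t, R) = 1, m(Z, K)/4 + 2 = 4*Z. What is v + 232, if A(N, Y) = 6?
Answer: 212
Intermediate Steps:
m(Z, K) = -8 + 16*Z (m(Z, K) = -8 + 4*(4*Z) = -8 + 16*Z)
v = -20 (v = (1*(-5))*4 = -5*4 = -20)
v + 232 = -20 + 232 = 212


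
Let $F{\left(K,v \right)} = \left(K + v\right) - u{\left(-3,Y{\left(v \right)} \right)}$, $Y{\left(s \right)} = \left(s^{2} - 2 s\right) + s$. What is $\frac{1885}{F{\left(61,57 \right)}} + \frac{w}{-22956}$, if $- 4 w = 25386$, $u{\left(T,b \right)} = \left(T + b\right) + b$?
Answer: $- \frac{2349287}{95848952} \approx -0.02451$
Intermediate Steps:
$Y{\left(s \right)} = s^{2} - s$
$u{\left(T,b \right)} = T + 2 b$
$w = - \frac{12693}{2}$ ($w = \left(- \frac{1}{4}\right) 25386 = - \frac{12693}{2} \approx -6346.5$)
$F{\left(K,v \right)} = 3 + K + v - 2 v \left(-1 + v\right)$ ($F{\left(K,v \right)} = \left(K + v\right) - \left(-3 + 2 v \left(-1 + v\right)\right) = 3 + K + v - 2 v \left(-1 + v\right)$)
$\frac{1885}{F{\left(61,57 \right)}} + \frac{w}{-22956} = \frac{1885}{3 + 61 + 57 - 114 \left(-1 + 57\right)} - \frac{12693}{2 \left(-22956\right)} = \frac{1885}{3 + 61 + 57 - 114 \cdot 56} - - \frac{4231}{15304} = \frac{1885}{3 + 61 + 57 - 6384} + \frac{4231}{15304} = \frac{1885}{-6263} + \frac{4231}{15304} = 1885 \left(- \frac{1}{6263}\right) + \frac{4231}{15304} = - \frac{1885}{6263} + \frac{4231}{15304} = - \frac{2349287}{95848952}$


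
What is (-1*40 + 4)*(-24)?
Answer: 864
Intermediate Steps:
(-1*40 + 4)*(-24) = (-40 + 4)*(-24) = -36*(-24) = 864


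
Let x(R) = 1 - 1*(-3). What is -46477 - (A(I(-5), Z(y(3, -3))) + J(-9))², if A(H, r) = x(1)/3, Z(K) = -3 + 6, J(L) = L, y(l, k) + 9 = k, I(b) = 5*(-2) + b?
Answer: -418822/9 ≈ -46536.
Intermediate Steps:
I(b) = -10 + b
y(l, k) = -9 + k
x(R) = 4 (x(R) = 1 + 3 = 4)
Z(K) = 3
A(H, r) = 4/3
-46477 - (A(I(-5), Z(y(3, -3))) + J(-9))² = -46477 - (4/3 - 9)² = -46477 - (-23/3)² = -46477 - 1*529/9 = -46477 - 529/9 = -418822/9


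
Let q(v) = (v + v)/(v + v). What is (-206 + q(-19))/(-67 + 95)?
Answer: -205/28 ≈ -7.3214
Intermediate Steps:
q(v) = 1 (q(v) = (2*v)/((2*v)) = (2*v)*(1/(2*v)) = 1)
(-206 + q(-19))/(-67 + 95) = (-206 + 1)/(-67 + 95) = -205/28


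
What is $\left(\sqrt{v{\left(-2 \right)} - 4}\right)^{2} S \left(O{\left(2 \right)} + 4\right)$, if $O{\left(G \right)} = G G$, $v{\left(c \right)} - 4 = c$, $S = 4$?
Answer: $-64$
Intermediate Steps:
$v{\left(c \right)} = 4 + c$
$O{\left(G \right)} = G^{2}$
$\left(\sqrt{v{\left(-2 \right)} - 4}\right)^{2} S \left(O{\left(2 \right)} + 4\right) = \left(\sqrt{\left(4 - 2\right) - 4}\right)^{2} \cdot 4 \left(2^{2} + 4\right) = \left(\sqrt{2 - 4}\right)^{2} \cdot 4 \left(4 + 4\right) = \left(\sqrt{-2}\right)^{2} \cdot 4 \cdot 8 = \left(i \sqrt{2}\right)^{2} \cdot 4 \cdot 8 = \left(-2\right) 4 \cdot 8 = \left(-8\right) 8 = -64$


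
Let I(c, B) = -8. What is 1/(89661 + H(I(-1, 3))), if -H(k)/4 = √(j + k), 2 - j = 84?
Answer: 29887/2679698787 + 4*I*√10/2679698787 ≈ 1.1153e-5 + 4.7203e-9*I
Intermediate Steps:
j = -82 (j = 2 - 1*84 = 2 - 84 = -82)
H(k) = -4*√(-82 + k)
1/(89661 + H(I(-1, 3))) = 1/(89661 - 4*√(-82 - 8)) = 1/(89661 - 12*I*√10)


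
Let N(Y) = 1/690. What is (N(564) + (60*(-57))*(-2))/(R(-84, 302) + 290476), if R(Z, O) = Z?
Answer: 4719601/200370480 ≈ 0.023554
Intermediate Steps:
N(Y) = 1/690
(N(564) + (60*(-57))*(-2))/(R(-84, 302) + 290476) = (1/690 + (60*(-57))*(-2))/(-84 + 290476) = (1/690 - 3420*(-2))/290392 = (1/690 + 6840)*(1/290392) = (4719601/690)*(1/290392) = 4719601/200370480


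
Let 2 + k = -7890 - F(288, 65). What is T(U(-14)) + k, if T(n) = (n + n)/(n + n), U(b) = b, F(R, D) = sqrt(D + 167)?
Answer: -7891 - 2*sqrt(58) ≈ -7906.2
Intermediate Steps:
F(R, D) = sqrt(167 + D)
k = -7892 - 2*sqrt(58) (k = -2 + (-7890 - sqrt(167 + 65)) = -2 + (-7890 - sqrt(232)) = -2 + (-7890 - 2*sqrt(58)) = -7892 - 2*sqrt(58) ≈ -7907.2)
T(n) = 1 (T(n) = (2*n)/((2*n)) = (2*n)*(1/(2*n)) = 1)
T(U(-14)) + k = 1 + (-7892 - 2*sqrt(58)) = -7891 - 2*sqrt(58)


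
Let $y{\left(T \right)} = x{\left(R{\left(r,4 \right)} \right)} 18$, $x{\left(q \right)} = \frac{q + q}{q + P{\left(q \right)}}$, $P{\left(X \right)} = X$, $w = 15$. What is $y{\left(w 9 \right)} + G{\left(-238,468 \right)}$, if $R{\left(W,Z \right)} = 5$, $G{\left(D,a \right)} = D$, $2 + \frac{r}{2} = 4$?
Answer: $-220$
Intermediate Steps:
$r = 4$ ($r = -4 + 2 \cdot 4 = -4 + 8 = 4$)
$x{\left(q \right)} = 1$ ($x{\left(q \right)} = \frac{q + q}{q + q} = \frac{2 q}{2 q} = 2 q \frac{1}{2 q} = 1$)
$y{\left(T \right)} = 18$ ($y{\left(T \right)} = 1 \cdot 18 = 18$)
$y{\left(w 9 \right)} + G{\left(-238,468 \right)} = 18 - 238 = -220$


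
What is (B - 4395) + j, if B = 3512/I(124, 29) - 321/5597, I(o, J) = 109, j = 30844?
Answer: 16155442452/610073 ≈ 26481.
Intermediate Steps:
B = 19621675/610073 (B = 3512/109 - 321/5597 = 19621675/610073 ≈ 32.163)
(B - 4395) + j = (19621675/610073 - 4395) + 30844 = -2661649160/610073 + 30844 = 16155442452/610073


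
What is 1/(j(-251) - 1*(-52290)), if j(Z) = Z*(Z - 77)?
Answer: 1/134618 ≈ 7.4284e-6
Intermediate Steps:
j(Z) = Z*(-77 + Z)
1/(j(-251) - 1*(-52290)) = 1/(-251*(-77 - 251) - 1*(-52290)) = 1/(-251*(-328) + 52290) = 1/(82328 + 52290) = 1/134618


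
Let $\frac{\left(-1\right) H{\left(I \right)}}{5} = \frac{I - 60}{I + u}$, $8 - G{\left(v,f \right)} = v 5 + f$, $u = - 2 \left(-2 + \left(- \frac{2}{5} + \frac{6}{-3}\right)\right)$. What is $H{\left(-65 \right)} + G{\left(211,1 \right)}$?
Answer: $- \frac{297613}{281} \approx -1059.1$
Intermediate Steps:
$u = \frac{44}{5}$ ($u = - 2 \left(-2 + \left(\left(-2\right) \frac{1}{5} + 6 \left(- \frac{1}{3}\right)\right)\right) = - 2 \left(-2 - \frac{12}{5}\right) = \left(-2\right) \left(- \frac{22}{5}\right) = \frac{44}{5} \approx 8.8$)
$G{\left(v,f \right)} = 8 - f - 5 v$ ($G{\left(v,f \right)} = 8 - \left(v 5 + f\right) = 8 - \left(5 v + f\right) = 8 - \left(f + 5 v\right) = 8 - f - 5 v$)
$H{\left(I \right)} = - \frac{5 \left(-60 + I\right)}{\frac{44}{5} + I}$ ($H{\left(I \right)} = - 5 \frac{I - 60}{I + \frac{44}{5}} = - 5 \frac{-60 + I}{\frac{44}{5} + I} = - \frac{5 \left(-60 + I\right)}{\frac{44}{5} + I}$)
$H{\left(-65 \right)} + G{\left(211,1 \right)} = \frac{25 \left(60 - -65\right)}{44 + 5 \left(-65\right)} - 1048 = \frac{25 \left(60 + 65\right)}{44 - 325} - 1048 = 25 \frac{1}{-281} \cdot 125 - 1048 = 25 \left(- \frac{1}{281}\right) 125 - 1048 = - \frac{3125}{281} - 1048 = - \frac{297613}{281}$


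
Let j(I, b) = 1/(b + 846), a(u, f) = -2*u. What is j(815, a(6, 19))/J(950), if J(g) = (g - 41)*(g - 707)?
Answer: 1/184219758 ≈ 5.4283e-9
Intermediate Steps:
J(g) = (-707 + g)*(-41 + g) (J(g) = (-41 + g)*(-707 + g) = (-707 + g)*(-41 + g))
j(I, b) = 1/(846 + b)
j(815, a(6, 19))/J(950) = 1/((846 - 2*6)*(28987 + 950² - 748*950)) = 1/((846 - 12)*(28987 + 902500 - 710600)) = 1/(834*220887) = (1/834)*(1/220887) = 1/184219758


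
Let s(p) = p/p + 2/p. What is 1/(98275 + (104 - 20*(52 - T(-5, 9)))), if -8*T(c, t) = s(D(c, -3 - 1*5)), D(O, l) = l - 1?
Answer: 18/1752067 ≈ 1.0274e-5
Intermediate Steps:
D(O, l) = -1 + l
s(p) = 1 + 2/p
T(c, t) = -7/72 (T(c, t) = -(2 + (-1 + (-3 - 1*5)))/(8*(-1 + (-3 - 1*5))) = -(2 + (-1 + (-3 - 5)))/(8*(-1 + (-3 - 5))) = -(2 + (-1 - 8))/(8*(-1 - 8)) = -(2 - 9)/(8*(-9)) = -(-1)*(-7)/72 = -⅛*7/9 = -7/72)
1/(98275 + (104 - 20*(52 - T(-5, 9)))) = 1/(98275 + (104 - 20*(52 - 1*(-7/72)))) = 1/(98275 + (104 - 20*(52 + 7/72))) = 1/(98275 + (104 - 20*3751/72)) = 1/(98275 + (104 - 18755/18)) = 1/(98275 - 16883/18) = 1/(1752067/18) = 18/1752067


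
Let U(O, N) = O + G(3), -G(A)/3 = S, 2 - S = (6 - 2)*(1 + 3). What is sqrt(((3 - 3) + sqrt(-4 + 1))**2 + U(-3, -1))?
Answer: 6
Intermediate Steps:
S = -14 (S = 2 - (6 - 2)*(1 + 3) = 2 - 4*4 = 2 - 1*16 = 2 - 16 = -14)
G(A) = 42 (G(A) = -3*(-14) = 42)
U(O, N) = 42 + O (U(O, N) = O + 42 = 42 + O)
sqrt(((3 - 3) + sqrt(-4 + 1))**2 + U(-3, -1)) = sqrt(((3 - 3) + sqrt(-4 + 1))**2 + (42 - 3)) = sqrt((0 + sqrt(-3))**2 + 39) = sqrt((0 + I*sqrt(3))**2 + 39) = sqrt((I*sqrt(3))**2 + 39) = sqrt(-3 + 39) = sqrt(36) = 6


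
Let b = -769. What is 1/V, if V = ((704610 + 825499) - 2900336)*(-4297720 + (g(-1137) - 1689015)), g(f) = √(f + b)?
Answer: 5986735/49110300374202873737 + I*√1906/49110300374202873737 ≈ 1.219e-13 + 8.8897e-19*I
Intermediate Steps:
g(f) = √(-769 + f) (g(f) = √(f - 769) = √(-769 + f))
V = 8203185938845 - 1370227*I*√1906 (V = ((704610 + 825499) - 2900336)*(-4297720 + (√(-769 - 1137) - 1689015)) = (1530109 - 2900336)*(-4297720 + (√(-1906) - 1689015)) = -1370227*(-4297720 + (I*√1906 - 1689015)) = -1370227*(-4297720 + (-1689015 + I*√1906)) = -1370227*(-5986735 + I*√1906) = 8203185938845 - 1370227*I*√1906 ≈ 8.2032e+12 - 5.9821e+7*I)
1/V = 1/(8203185938845 - 1370227*I*√1906)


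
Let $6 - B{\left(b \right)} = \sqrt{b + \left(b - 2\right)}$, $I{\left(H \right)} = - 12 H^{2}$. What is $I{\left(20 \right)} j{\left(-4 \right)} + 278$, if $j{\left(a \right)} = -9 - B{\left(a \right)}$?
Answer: $72278 - 4800 i \sqrt{10} \approx 72278.0 - 15179.0 i$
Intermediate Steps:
$B{\left(b \right)} = 6 - \sqrt{-2 + 2 b}$ ($B{\left(b \right)} = 6 - \sqrt{b + \left(b - 2\right)} = 6 - \sqrt{b + \left(-2 + b\right)} = 6 - \sqrt{-2 + 2 b}$)
$j{\left(a \right)} = -15 + \sqrt{-2 + 2 a}$ ($j{\left(a \right)} = -9 - \left(6 - \sqrt{-2 + 2 a}\right) = -9 + \left(-6 + \sqrt{-2 + 2 a}\right) = -15 + \sqrt{-2 + 2 a}$)
$I{\left(20 \right)} j{\left(-4 \right)} + 278 = - 12 \cdot 20^{2} \left(-15 + \sqrt{-2 + 2 \left(-4\right)}\right) + 278 = \left(-12\right) 400 \left(-15 + \sqrt{-2 - 8}\right) + 278 = - 4800 \left(-15 + \sqrt{-10}\right) + 278 = - 4800 \left(-15 + i \sqrt{10}\right) + 278 = \left(72000 - 4800 i \sqrt{10}\right) + 278 = 72278 - 4800 i \sqrt{10}$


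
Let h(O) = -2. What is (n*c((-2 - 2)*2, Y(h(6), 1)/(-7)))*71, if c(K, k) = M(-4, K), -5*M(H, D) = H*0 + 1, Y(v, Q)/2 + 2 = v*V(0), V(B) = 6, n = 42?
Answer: -2982/5 ≈ -596.40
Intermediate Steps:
Y(v, Q) = -4 + 12*v (Y(v, Q) = -4 + 2*(v*6) = -4 + 2*(6*v) = -4 + 12*v)
M(H, D) = -⅕ (M(H, D) = -(H*0 + 1)/5 = -(0 + 1)/5 = -⅕*1 = -⅕)
c(K, k) = -⅕
(n*c((-2 - 2)*2, Y(h(6), 1)/(-7)))*71 = (42*(-⅕))*71 = -42/5*71 = -2982/5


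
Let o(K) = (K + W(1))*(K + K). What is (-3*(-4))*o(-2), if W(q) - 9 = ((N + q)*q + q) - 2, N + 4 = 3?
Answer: -288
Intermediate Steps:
N = -1 (N = -4 + 3 = -1)
W(q) = 7 + q + q*(-1 + q) (W(q) = 9 + (((-1 + q)*q + q) - 2) = 9 + ((q*(-1 + q) + q) - 2) = 9 + ((q + q*(-1 + q)) - 2) = 9 + (-2 + q + q*(-1 + q)) = 7 + q + q*(-1 + q))
o(K) = 2*K*(8 + K) (o(K) = (K + (7 + 1²))*(K + K) = (K + (7 + 1))*(2*K) = (K + 8)*(2*K) = (8 + K)*(2*K) = 2*K*(8 + K))
(-3*(-4))*o(-2) = (-3*(-4))*(2*(-2)*(8 - 2)) = 12*(2*(-2)*6) = 12*(-24) = -288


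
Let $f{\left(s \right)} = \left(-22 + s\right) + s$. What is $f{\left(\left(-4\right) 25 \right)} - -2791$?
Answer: $2569$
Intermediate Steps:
$f{\left(s \right)} = -22 + 2 s$
$f{\left(\left(-4\right) 25 \right)} - -2791 = \left(-22 + 2 \left(\left(-4\right) 25\right)\right) - -2791 = \left(-22 + 2 \left(-100\right)\right) + 2791 = \left(-22 - 200\right) + 2791 = -222 + 2791 = 2569$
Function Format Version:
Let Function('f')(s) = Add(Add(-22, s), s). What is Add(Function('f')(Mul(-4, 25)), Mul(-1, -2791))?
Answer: 2569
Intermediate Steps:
Function('f')(s) = Add(-22, Mul(2, s))
Add(Function('f')(Mul(-4, 25)), Mul(-1, -2791)) = Add(Add(-22, Mul(2, Mul(-4, 25))), Mul(-1, -2791)) = Add(Add(-22, Mul(2, -100)), 2791) = Add(Add(-22, -200), 2791) = Add(-222, 2791) = 2569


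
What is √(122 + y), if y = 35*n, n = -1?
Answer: √87 ≈ 9.3274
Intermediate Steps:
y = -35 (y = 35*(-1) = -35)
√(122 + y) = √(122 - 35) = √87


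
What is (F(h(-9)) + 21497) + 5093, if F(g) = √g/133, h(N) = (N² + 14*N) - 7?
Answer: 26590 + 2*I*√13/133 ≈ 26590.0 + 0.054219*I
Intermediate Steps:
h(N) = -7 + N² + 14*N
F(g) = √g/133
(F(h(-9)) + 21497) + 5093 = (√(-7 + (-9)² + 14*(-9))/133 + 21497) + 5093 = (√(-7 + 81 - 126)/133 + 21497) + 5093 = (√(-52)/133 + 21497) + 5093 = ((2*I*√13)/133 + 21497) + 5093 = (2*I*√13/133 + 21497) + 5093 = (21497 + 2*I*√13/133) + 5093 = 26590 + 2*I*√13/133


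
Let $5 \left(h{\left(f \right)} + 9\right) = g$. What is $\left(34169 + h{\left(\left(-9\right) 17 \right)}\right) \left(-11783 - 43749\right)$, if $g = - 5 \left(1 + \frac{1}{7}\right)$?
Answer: $- \frac{13278367584}{7} \approx -1.8969 \cdot 10^{9}$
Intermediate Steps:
$g = - \frac{40}{7}$ ($g = - 5 \left(1 + \frac{1}{7}\right) = \left(-5\right) \frac{8}{7} = - \frac{40}{7} \approx -5.7143$)
$h{\left(f \right)} = - \frac{71}{7}$ ($h{\left(f \right)} = -9 + \frac{1}{5} \left(- \frac{40}{7}\right) = -9 - \frac{8}{7} = - \frac{71}{7}$)
$\left(34169 + h{\left(\left(-9\right) 17 \right)}\right) \left(-11783 - 43749\right) = \left(34169 - \frac{71}{7}\right) \left(-11783 - 43749\right) = \frac{239112}{7} \left(-55532\right) = - \frac{13278367584}{7}$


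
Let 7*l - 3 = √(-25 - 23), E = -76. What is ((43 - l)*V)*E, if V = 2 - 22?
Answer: 452960/7 - 6080*I*√3/7 ≈ 64709.0 - 1504.4*I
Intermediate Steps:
V = -20
l = 3/7 + 4*I*√3/7 (l = 3/7 + √(-25 - 23)/7 = 3/7 + √(-48)/7 = 3/7 + (4*I*√3)/7 = 3/7 + 4*I*√3/7 ≈ 0.42857 + 0.98974*I)
((43 - l)*V)*E = ((43 - (3/7 + 4*I*√3/7))*(-20))*(-76) = ((43 + (-3/7 - 4*I*√3/7))*(-20))*(-76) = ((298/7 - 4*I*√3/7)*(-20))*(-76) = (-5960/7 + 80*I*√3/7)*(-76) = 452960/7 - 6080*I*√3/7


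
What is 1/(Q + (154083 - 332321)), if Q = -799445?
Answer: -1/977683 ≈ -1.0228e-6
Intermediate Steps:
1/(Q + (154083 - 332321)) = 1/(-799445 + (154083 - 332321)) = 1/(-799445 - 178238) = 1/(-977683) = -1/977683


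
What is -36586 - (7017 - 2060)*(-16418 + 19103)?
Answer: -13346131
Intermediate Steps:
-36586 - (7017 - 2060)*(-16418 + 19103) = -36586 - 4957*2685 = -36586 - 1*13309545 = -36586 - 13309545 = -13346131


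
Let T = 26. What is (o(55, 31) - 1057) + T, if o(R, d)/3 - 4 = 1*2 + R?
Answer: -848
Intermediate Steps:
o(R, d) = 18 + 3*R (o(R, d) = 12 + 3*(1*2 + R) = 12 + 3*(2 + R) = 12 + (6 + 3*R) = 18 + 3*R)
(o(55, 31) - 1057) + T = ((18 + 3*55) - 1057) + 26 = ((18 + 165) - 1057) + 26 = (183 - 1057) + 26 = -874 + 26 = -848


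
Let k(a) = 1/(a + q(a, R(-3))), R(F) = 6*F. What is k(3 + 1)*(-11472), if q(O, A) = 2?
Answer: -1912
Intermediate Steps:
k(a) = 1/(2 + a) (k(a) = 1/(a + 2) = 1/(2 + a))
k(3 + 1)*(-11472) = -11472/(2 + (3 + 1)) = -11472/(2 + 4) = -11472/6 = (⅙)*(-11472) = -1912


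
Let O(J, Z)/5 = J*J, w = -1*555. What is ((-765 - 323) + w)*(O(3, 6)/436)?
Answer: -73935/436 ≈ -169.58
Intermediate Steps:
w = -555
O(J, Z) = 5*J² (O(J, Z) = 5*(J*J) = 5*J²)
((-765 - 323) + w)*(O(3, 6)/436) = ((-765 - 323) - 555)*((5*3²)/436) = (-1088 - 555)*((5*9)*(1/436)) = -73935/436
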